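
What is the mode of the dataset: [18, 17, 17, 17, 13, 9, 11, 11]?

17

Step 1: Count the frequency of each value:
  9: appears 1 time(s)
  11: appears 2 time(s)
  13: appears 1 time(s)
  17: appears 3 time(s)
  18: appears 1 time(s)
Step 2: The value 17 appears most frequently (3 times).
Step 3: Mode = 17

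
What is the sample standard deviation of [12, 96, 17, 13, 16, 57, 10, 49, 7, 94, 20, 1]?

33.4456

Step 1: Compute the mean: 32.6667
Step 2: Sum of squared deviations from the mean: 12304.6667
Step 3: Sample variance = 12304.6667 / 11 = 1118.6061
Step 4: Standard deviation = sqrt(1118.6061) = 33.4456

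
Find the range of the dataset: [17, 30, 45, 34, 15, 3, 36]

42

Step 1: Identify the maximum value: max = 45
Step 2: Identify the minimum value: min = 3
Step 3: Range = max - min = 45 - 3 = 42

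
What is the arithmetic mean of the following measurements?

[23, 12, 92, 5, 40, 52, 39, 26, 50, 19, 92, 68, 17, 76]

43.6429

Step 1: Sum all values: 23 + 12 + 92 + 5 + 40 + 52 + 39 + 26 + 50 + 19 + 92 + 68 + 17 + 76 = 611
Step 2: Count the number of values: n = 14
Step 3: Mean = sum / n = 611 / 14 = 43.6429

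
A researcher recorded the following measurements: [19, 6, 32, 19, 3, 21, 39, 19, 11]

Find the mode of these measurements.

19

Step 1: Count the frequency of each value:
  3: appears 1 time(s)
  6: appears 1 time(s)
  11: appears 1 time(s)
  19: appears 3 time(s)
  21: appears 1 time(s)
  32: appears 1 time(s)
  39: appears 1 time(s)
Step 2: The value 19 appears most frequently (3 times).
Step 3: Mode = 19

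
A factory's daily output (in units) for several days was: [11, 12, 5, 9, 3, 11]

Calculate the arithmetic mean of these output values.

8.5

Step 1: Sum all values: 11 + 12 + 5 + 9 + 3 + 11 = 51
Step 2: Count the number of values: n = 6
Step 3: Mean = sum / n = 51 / 6 = 8.5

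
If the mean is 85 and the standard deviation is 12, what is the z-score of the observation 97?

1

Step 1: Recall the z-score formula: z = (x - mu) / sigma
Step 2: Substitute values: z = (97 - 85) / 12
Step 3: z = 12 / 12 = 1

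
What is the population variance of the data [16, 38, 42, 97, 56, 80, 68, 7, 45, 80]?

752.29

Step 1: Compute the mean: (16 + 38 + 42 + 97 + 56 + 80 + 68 + 7 + 45 + 80) / 10 = 52.9
Step 2: Compute squared deviations from the mean:
  (16 - 52.9)^2 = 1361.61
  (38 - 52.9)^2 = 222.01
  (42 - 52.9)^2 = 118.81
  (97 - 52.9)^2 = 1944.81
  (56 - 52.9)^2 = 9.61
  (80 - 52.9)^2 = 734.41
  (68 - 52.9)^2 = 228.01
  (7 - 52.9)^2 = 2106.81
  (45 - 52.9)^2 = 62.41
  (80 - 52.9)^2 = 734.41
Step 3: Sum of squared deviations = 7522.9
Step 4: Population variance = 7522.9 / 10 = 752.29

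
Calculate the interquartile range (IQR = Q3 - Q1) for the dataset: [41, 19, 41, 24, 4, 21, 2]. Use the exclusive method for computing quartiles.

37

Step 1: Sort the data: [2, 4, 19, 21, 24, 41, 41]
Step 2: n = 7
Step 3: Using the exclusive quartile method:
  Q1 = 4
  Q2 (median) = 21
  Q3 = 41
  IQR = Q3 - Q1 = 41 - 4 = 37
Step 4: IQR = 37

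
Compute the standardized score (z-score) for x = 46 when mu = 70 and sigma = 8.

-3

Step 1: Recall the z-score formula: z = (x - mu) / sigma
Step 2: Substitute values: z = (46 - 70) / 8
Step 3: z = -24 / 8 = -3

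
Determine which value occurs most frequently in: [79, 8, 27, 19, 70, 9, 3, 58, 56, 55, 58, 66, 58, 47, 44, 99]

58

Step 1: Count the frequency of each value:
  3: appears 1 time(s)
  8: appears 1 time(s)
  9: appears 1 time(s)
  19: appears 1 time(s)
  27: appears 1 time(s)
  44: appears 1 time(s)
  47: appears 1 time(s)
  55: appears 1 time(s)
  56: appears 1 time(s)
  58: appears 3 time(s)
  66: appears 1 time(s)
  70: appears 1 time(s)
  79: appears 1 time(s)
  99: appears 1 time(s)
Step 2: The value 58 appears most frequently (3 times).
Step 3: Mode = 58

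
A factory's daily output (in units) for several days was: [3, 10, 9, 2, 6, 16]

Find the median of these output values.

7.5

Step 1: Sort the data in ascending order: [2, 3, 6, 9, 10, 16]
Step 2: The number of values is n = 6.
Step 3: Since n is even, the median is the average of positions 3 and 4:
  Median = (6 + 9) / 2 = 7.5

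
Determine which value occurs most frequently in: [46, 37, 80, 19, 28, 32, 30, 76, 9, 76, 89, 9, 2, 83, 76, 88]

76

Step 1: Count the frequency of each value:
  2: appears 1 time(s)
  9: appears 2 time(s)
  19: appears 1 time(s)
  28: appears 1 time(s)
  30: appears 1 time(s)
  32: appears 1 time(s)
  37: appears 1 time(s)
  46: appears 1 time(s)
  76: appears 3 time(s)
  80: appears 1 time(s)
  83: appears 1 time(s)
  88: appears 1 time(s)
  89: appears 1 time(s)
Step 2: The value 76 appears most frequently (3 times).
Step 3: Mode = 76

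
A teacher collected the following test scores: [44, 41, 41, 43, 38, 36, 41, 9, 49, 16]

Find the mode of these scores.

41

Step 1: Count the frequency of each value:
  9: appears 1 time(s)
  16: appears 1 time(s)
  36: appears 1 time(s)
  38: appears 1 time(s)
  41: appears 3 time(s)
  43: appears 1 time(s)
  44: appears 1 time(s)
  49: appears 1 time(s)
Step 2: The value 41 appears most frequently (3 times).
Step 3: Mode = 41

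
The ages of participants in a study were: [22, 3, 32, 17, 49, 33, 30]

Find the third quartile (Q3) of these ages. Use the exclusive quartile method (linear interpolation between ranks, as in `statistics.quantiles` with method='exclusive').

33

Step 1: Sort the data: [3, 17, 22, 30, 32, 33, 49]
Step 2: n = 7
Step 3: Using the exclusive quartile method:
  Q1 = 17
  Q2 (median) = 30
  Q3 = 33
  IQR = Q3 - Q1 = 33 - 17 = 16
Step 4: Q3 = 33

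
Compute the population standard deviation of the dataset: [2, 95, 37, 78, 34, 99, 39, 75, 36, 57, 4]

31.6841

Step 1: Compute the mean: 50.5455
Step 2: Sum of squared deviations from the mean: 11042.7273
Step 3: Population variance = 11042.7273 / 11 = 1003.8843
Step 4: Standard deviation = sqrt(1003.8843) = 31.6841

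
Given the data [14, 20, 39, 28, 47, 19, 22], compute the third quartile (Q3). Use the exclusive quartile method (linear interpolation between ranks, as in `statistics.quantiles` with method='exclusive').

39

Step 1: Sort the data: [14, 19, 20, 22, 28, 39, 47]
Step 2: n = 7
Step 3: Using the exclusive quartile method:
  Q1 = 19
  Q2 (median) = 22
  Q3 = 39
  IQR = Q3 - Q1 = 39 - 19 = 20
Step 4: Q3 = 39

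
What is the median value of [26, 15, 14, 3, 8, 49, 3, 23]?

14.5

Step 1: Sort the data in ascending order: [3, 3, 8, 14, 15, 23, 26, 49]
Step 2: The number of values is n = 8.
Step 3: Since n is even, the median is the average of positions 4 and 5:
  Median = (14 + 15) / 2 = 14.5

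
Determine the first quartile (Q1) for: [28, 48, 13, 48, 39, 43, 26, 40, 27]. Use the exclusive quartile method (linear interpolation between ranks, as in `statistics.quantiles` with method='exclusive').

26.5

Step 1: Sort the data: [13, 26, 27, 28, 39, 40, 43, 48, 48]
Step 2: n = 9
Step 3: Using the exclusive quartile method:
  Q1 = 26.5
  Q2 (median) = 39
  Q3 = 45.5
  IQR = Q3 - Q1 = 45.5 - 26.5 = 19
Step 4: Q1 = 26.5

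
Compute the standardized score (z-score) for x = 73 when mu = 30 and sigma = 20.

2.15

Step 1: Recall the z-score formula: z = (x - mu) / sigma
Step 2: Substitute values: z = (73 - 30) / 20
Step 3: z = 43 / 20 = 2.15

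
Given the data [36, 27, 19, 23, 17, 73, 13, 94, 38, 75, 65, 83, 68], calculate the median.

38

Step 1: Sort the data in ascending order: [13, 17, 19, 23, 27, 36, 38, 65, 68, 73, 75, 83, 94]
Step 2: The number of values is n = 13.
Step 3: Since n is odd, the median is the middle value at position 7: 38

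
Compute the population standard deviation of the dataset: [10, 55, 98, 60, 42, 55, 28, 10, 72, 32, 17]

26.3555

Step 1: Compute the mean: 43.5455
Step 2: Sum of squared deviations from the mean: 7640.7273
Step 3: Population variance = 7640.7273 / 11 = 694.6116
Step 4: Standard deviation = sqrt(694.6116) = 26.3555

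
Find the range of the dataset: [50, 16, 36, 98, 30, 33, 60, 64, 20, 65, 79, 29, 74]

82

Step 1: Identify the maximum value: max = 98
Step 2: Identify the minimum value: min = 16
Step 3: Range = max - min = 98 - 16 = 82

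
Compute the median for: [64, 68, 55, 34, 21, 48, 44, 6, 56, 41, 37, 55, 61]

48

Step 1: Sort the data in ascending order: [6, 21, 34, 37, 41, 44, 48, 55, 55, 56, 61, 64, 68]
Step 2: The number of values is n = 13.
Step 3: Since n is odd, the median is the middle value at position 7: 48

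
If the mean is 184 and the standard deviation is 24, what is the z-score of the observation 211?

1.125

Step 1: Recall the z-score formula: z = (x - mu) / sigma
Step 2: Substitute values: z = (211 - 184) / 24
Step 3: z = 27 / 24 = 1.125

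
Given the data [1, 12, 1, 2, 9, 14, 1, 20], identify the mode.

1

Step 1: Count the frequency of each value:
  1: appears 3 time(s)
  2: appears 1 time(s)
  9: appears 1 time(s)
  12: appears 1 time(s)
  14: appears 1 time(s)
  20: appears 1 time(s)
Step 2: The value 1 appears most frequently (3 times).
Step 3: Mode = 1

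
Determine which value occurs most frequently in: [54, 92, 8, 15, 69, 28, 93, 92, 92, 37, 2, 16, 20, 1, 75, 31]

92

Step 1: Count the frequency of each value:
  1: appears 1 time(s)
  2: appears 1 time(s)
  8: appears 1 time(s)
  15: appears 1 time(s)
  16: appears 1 time(s)
  20: appears 1 time(s)
  28: appears 1 time(s)
  31: appears 1 time(s)
  37: appears 1 time(s)
  54: appears 1 time(s)
  69: appears 1 time(s)
  75: appears 1 time(s)
  92: appears 3 time(s)
  93: appears 1 time(s)
Step 2: The value 92 appears most frequently (3 times).
Step 3: Mode = 92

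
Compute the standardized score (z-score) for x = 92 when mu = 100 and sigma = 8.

-1

Step 1: Recall the z-score formula: z = (x - mu) / sigma
Step 2: Substitute values: z = (92 - 100) / 8
Step 3: z = -8 / 8 = -1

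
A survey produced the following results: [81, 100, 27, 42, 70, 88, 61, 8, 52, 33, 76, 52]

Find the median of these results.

56.5

Step 1: Sort the data in ascending order: [8, 27, 33, 42, 52, 52, 61, 70, 76, 81, 88, 100]
Step 2: The number of values is n = 12.
Step 3: Since n is even, the median is the average of positions 6 and 7:
  Median = (52 + 61) / 2 = 56.5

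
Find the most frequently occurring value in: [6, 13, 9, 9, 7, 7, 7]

7

Step 1: Count the frequency of each value:
  6: appears 1 time(s)
  7: appears 3 time(s)
  9: appears 2 time(s)
  13: appears 1 time(s)
Step 2: The value 7 appears most frequently (3 times).
Step 3: Mode = 7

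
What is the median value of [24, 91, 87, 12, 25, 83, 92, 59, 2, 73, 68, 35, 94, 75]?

70.5

Step 1: Sort the data in ascending order: [2, 12, 24, 25, 35, 59, 68, 73, 75, 83, 87, 91, 92, 94]
Step 2: The number of values is n = 14.
Step 3: Since n is even, the median is the average of positions 7 and 8:
  Median = (68 + 73) / 2 = 70.5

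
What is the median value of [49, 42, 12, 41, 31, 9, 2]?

31

Step 1: Sort the data in ascending order: [2, 9, 12, 31, 41, 42, 49]
Step 2: The number of values is n = 7.
Step 3: Since n is odd, the median is the middle value at position 4: 31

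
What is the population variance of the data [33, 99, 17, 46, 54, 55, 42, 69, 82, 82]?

568.49

Step 1: Compute the mean: (33 + 99 + 17 + 46 + 54 + 55 + 42 + 69 + 82 + 82) / 10 = 57.9
Step 2: Compute squared deviations from the mean:
  (33 - 57.9)^2 = 620.01
  (99 - 57.9)^2 = 1689.21
  (17 - 57.9)^2 = 1672.81
  (46 - 57.9)^2 = 141.61
  (54 - 57.9)^2 = 15.21
  (55 - 57.9)^2 = 8.41
  (42 - 57.9)^2 = 252.81
  (69 - 57.9)^2 = 123.21
  (82 - 57.9)^2 = 580.81
  (82 - 57.9)^2 = 580.81
Step 3: Sum of squared deviations = 5684.9
Step 4: Population variance = 5684.9 / 10 = 568.49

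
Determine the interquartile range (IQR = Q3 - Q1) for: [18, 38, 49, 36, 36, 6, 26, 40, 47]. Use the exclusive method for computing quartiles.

21.5

Step 1: Sort the data: [6, 18, 26, 36, 36, 38, 40, 47, 49]
Step 2: n = 9
Step 3: Using the exclusive quartile method:
  Q1 = 22
  Q2 (median) = 36
  Q3 = 43.5
  IQR = Q3 - Q1 = 43.5 - 22 = 21.5
Step 4: IQR = 21.5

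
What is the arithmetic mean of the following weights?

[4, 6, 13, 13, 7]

8.6

Step 1: Sum all values: 4 + 6 + 13 + 13 + 7 = 43
Step 2: Count the number of values: n = 5
Step 3: Mean = sum / n = 43 / 5 = 8.6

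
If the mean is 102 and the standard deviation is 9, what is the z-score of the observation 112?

1.1111

Step 1: Recall the z-score formula: z = (x - mu) / sigma
Step 2: Substitute values: z = (112 - 102) / 9
Step 3: z = 10 / 9 = 1.1111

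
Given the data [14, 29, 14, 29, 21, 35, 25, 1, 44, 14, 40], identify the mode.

14

Step 1: Count the frequency of each value:
  1: appears 1 time(s)
  14: appears 3 time(s)
  21: appears 1 time(s)
  25: appears 1 time(s)
  29: appears 2 time(s)
  35: appears 1 time(s)
  40: appears 1 time(s)
  44: appears 1 time(s)
Step 2: The value 14 appears most frequently (3 times).
Step 3: Mode = 14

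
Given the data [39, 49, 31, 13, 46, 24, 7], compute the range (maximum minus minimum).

42

Step 1: Identify the maximum value: max = 49
Step 2: Identify the minimum value: min = 7
Step 3: Range = max - min = 49 - 7 = 42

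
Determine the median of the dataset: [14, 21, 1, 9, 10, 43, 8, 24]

12

Step 1: Sort the data in ascending order: [1, 8, 9, 10, 14, 21, 24, 43]
Step 2: The number of values is n = 8.
Step 3: Since n is even, the median is the average of positions 4 and 5:
  Median = (10 + 14) / 2 = 12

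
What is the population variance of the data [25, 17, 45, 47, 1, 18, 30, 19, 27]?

181.8025

Step 1: Compute the mean: (25 + 17 + 45 + 47 + 1 + 18 + 30 + 19 + 27) / 9 = 25.4444
Step 2: Compute squared deviations from the mean:
  (25 - 25.4444)^2 = 0.1975
  (17 - 25.4444)^2 = 71.3086
  (45 - 25.4444)^2 = 382.4198
  (47 - 25.4444)^2 = 464.642
  (1 - 25.4444)^2 = 597.5309
  (18 - 25.4444)^2 = 55.4198
  (30 - 25.4444)^2 = 20.7531
  (19 - 25.4444)^2 = 41.5309
  (27 - 25.4444)^2 = 2.4198
Step 3: Sum of squared deviations = 1636.2222
Step 4: Population variance = 1636.2222 / 9 = 181.8025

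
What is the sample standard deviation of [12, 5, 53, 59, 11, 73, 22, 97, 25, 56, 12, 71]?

30.5207

Step 1: Compute the mean: 41.3333
Step 2: Sum of squared deviations from the mean: 10246.6667
Step 3: Sample variance = 10246.6667 / 11 = 931.5152
Step 4: Standard deviation = sqrt(931.5152) = 30.5207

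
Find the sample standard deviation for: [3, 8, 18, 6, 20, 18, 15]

6.7788

Step 1: Compute the mean: 12.5714
Step 2: Sum of squared deviations from the mean: 275.7143
Step 3: Sample variance = 275.7143 / 6 = 45.9524
Step 4: Standard deviation = sqrt(45.9524) = 6.7788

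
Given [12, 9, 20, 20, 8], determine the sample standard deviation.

5.8481

Step 1: Compute the mean: 13.8
Step 2: Sum of squared deviations from the mean: 136.8
Step 3: Sample variance = 136.8 / 4 = 34.2
Step 4: Standard deviation = sqrt(34.2) = 5.8481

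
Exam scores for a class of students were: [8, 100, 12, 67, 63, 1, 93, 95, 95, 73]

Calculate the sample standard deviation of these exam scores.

39.2288

Step 1: Compute the mean: 60.7
Step 2: Sum of squared deviations from the mean: 13850.1
Step 3: Sample variance = 13850.1 / 9 = 1538.9
Step 4: Standard deviation = sqrt(1538.9) = 39.2288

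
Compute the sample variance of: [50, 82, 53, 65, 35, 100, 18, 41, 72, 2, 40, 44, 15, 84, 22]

794.8857

Step 1: Compute the mean: (50 + 82 + 53 + 65 + 35 + 100 + 18 + 41 + 72 + 2 + 40 + 44 + 15 + 84 + 22) / 15 = 48.2
Step 2: Compute squared deviations from the mean:
  (50 - 48.2)^2 = 3.24
  (82 - 48.2)^2 = 1142.44
  (53 - 48.2)^2 = 23.04
  (65 - 48.2)^2 = 282.24
  (35 - 48.2)^2 = 174.24
  (100 - 48.2)^2 = 2683.24
  (18 - 48.2)^2 = 912.04
  (41 - 48.2)^2 = 51.84
  (72 - 48.2)^2 = 566.44
  (2 - 48.2)^2 = 2134.44
  (40 - 48.2)^2 = 67.24
  (44 - 48.2)^2 = 17.64
  (15 - 48.2)^2 = 1102.24
  (84 - 48.2)^2 = 1281.64
  (22 - 48.2)^2 = 686.44
Step 3: Sum of squared deviations = 11128.4
Step 4: Sample variance = 11128.4 / 14 = 794.8857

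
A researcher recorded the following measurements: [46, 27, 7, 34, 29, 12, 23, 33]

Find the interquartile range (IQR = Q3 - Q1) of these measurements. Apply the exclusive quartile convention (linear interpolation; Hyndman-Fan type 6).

19

Step 1: Sort the data: [7, 12, 23, 27, 29, 33, 34, 46]
Step 2: n = 8
Step 3: Using the exclusive quartile method:
  Q1 = 14.75
  Q2 (median) = 28
  Q3 = 33.75
  IQR = Q3 - Q1 = 33.75 - 14.75 = 19
Step 4: IQR = 19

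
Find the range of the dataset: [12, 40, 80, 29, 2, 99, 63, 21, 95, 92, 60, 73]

97

Step 1: Identify the maximum value: max = 99
Step 2: Identify the minimum value: min = 2
Step 3: Range = max - min = 99 - 2 = 97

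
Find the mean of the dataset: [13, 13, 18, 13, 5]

12.4

Step 1: Sum all values: 13 + 13 + 18 + 13 + 5 = 62
Step 2: Count the number of values: n = 5
Step 3: Mean = sum / n = 62 / 5 = 12.4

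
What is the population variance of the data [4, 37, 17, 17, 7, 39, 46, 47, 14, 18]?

232.64

Step 1: Compute the mean: (4 + 37 + 17 + 17 + 7 + 39 + 46 + 47 + 14 + 18) / 10 = 24.6
Step 2: Compute squared deviations from the mean:
  (4 - 24.6)^2 = 424.36
  (37 - 24.6)^2 = 153.76
  (17 - 24.6)^2 = 57.76
  (17 - 24.6)^2 = 57.76
  (7 - 24.6)^2 = 309.76
  (39 - 24.6)^2 = 207.36
  (46 - 24.6)^2 = 457.96
  (47 - 24.6)^2 = 501.76
  (14 - 24.6)^2 = 112.36
  (18 - 24.6)^2 = 43.56
Step 3: Sum of squared deviations = 2326.4
Step 4: Population variance = 2326.4 / 10 = 232.64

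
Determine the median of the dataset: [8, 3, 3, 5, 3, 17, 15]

5

Step 1: Sort the data in ascending order: [3, 3, 3, 5, 8, 15, 17]
Step 2: The number of values is n = 7.
Step 3: Since n is odd, the median is the middle value at position 4: 5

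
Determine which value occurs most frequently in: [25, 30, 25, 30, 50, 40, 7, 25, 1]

25

Step 1: Count the frequency of each value:
  1: appears 1 time(s)
  7: appears 1 time(s)
  25: appears 3 time(s)
  30: appears 2 time(s)
  40: appears 1 time(s)
  50: appears 1 time(s)
Step 2: The value 25 appears most frequently (3 times).
Step 3: Mode = 25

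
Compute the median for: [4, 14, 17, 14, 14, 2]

14

Step 1: Sort the data in ascending order: [2, 4, 14, 14, 14, 17]
Step 2: The number of values is n = 6.
Step 3: Since n is even, the median is the average of positions 3 and 4:
  Median = (14 + 14) / 2 = 14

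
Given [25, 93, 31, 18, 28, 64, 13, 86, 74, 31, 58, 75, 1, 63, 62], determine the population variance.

766.1156

Step 1: Compute the mean: (25 + 93 + 31 + 18 + 28 + 64 + 13 + 86 + 74 + 31 + 58 + 75 + 1 + 63 + 62) / 15 = 48.1333
Step 2: Compute squared deviations from the mean:
  (25 - 48.1333)^2 = 535.1511
  (93 - 48.1333)^2 = 2013.0178
  (31 - 48.1333)^2 = 293.5511
  (18 - 48.1333)^2 = 908.0178
  (28 - 48.1333)^2 = 405.3511
  (64 - 48.1333)^2 = 251.7511
  (13 - 48.1333)^2 = 1234.3511
  (86 - 48.1333)^2 = 1433.8844
  (74 - 48.1333)^2 = 669.0844
  (31 - 48.1333)^2 = 293.5511
  (58 - 48.1333)^2 = 97.3511
  (75 - 48.1333)^2 = 721.8178
  (1 - 48.1333)^2 = 2221.5511
  (63 - 48.1333)^2 = 221.0178
  (62 - 48.1333)^2 = 192.2844
Step 3: Sum of squared deviations = 11491.7333
Step 4: Population variance = 11491.7333 / 15 = 766.1156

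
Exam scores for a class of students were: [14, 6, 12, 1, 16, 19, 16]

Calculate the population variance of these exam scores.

34.5714

Step 1: Compute the mean: (14 + 6 + 12 + 1 + 16 + 19 + 16) / 7 = 12
Step 2: Compute squared deviations from the mean:
  (14 - 12)^2 = 4
  (6 - 12)^2 = 36
  (12 - 12)^2 = 0
  (1 - 12)^2 = 121
  (16 - 12)^2 = 16
  (19 - 12)^2 = 49
  (16 - 12)^2 = 16
Step 3: Sum of squared deviations = 242
Step 4: Population variance = 242 / 7 = 34.5714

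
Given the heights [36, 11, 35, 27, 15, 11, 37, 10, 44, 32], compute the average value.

25.8

Step 1: Sum all values: 36 + 11 + 35 + 27 + 15 + 11 + 37 + 10 + 44 + 32 = 258
Step 2: Count the number of values: n = 10
Step 3: Mean = sum / n = 258 / 10 = 25.8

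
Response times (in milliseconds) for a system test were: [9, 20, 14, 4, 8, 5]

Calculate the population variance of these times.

30.3333

Step 1: Compute the mean: (9 + 20 + 14 + 4 + 8 + 5) / 6 = 10
Step 2: Compute squared deviations from the mean:
  (9 - 10)^2 = 1
  (20 - 10)^2 = 100
  (14 - 10)^2 = 16
  (4 - 10)^2 = 36
  (8 - 10)^2 = 4
  (5 - 10)^2 = 25
Step 3: Sum of squared deviations = 182
Step 4: Population variance = 182 / 6 = 30.3333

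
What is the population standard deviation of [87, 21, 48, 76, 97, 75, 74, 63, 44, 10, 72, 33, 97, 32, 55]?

26.1265

Step 1: Compute the mean: 58.9333
Step 2: Sum of squared deviations from the mean: 10238.9333
Step 3: Population variance = 10238.9333 / 15 = 682.5956
Step 4: Standard deviation = sqrt(682.5956) = 26.1265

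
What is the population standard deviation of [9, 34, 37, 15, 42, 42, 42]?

12.7935

Step 1: Compute the mean: 31.5714
Step 2: Sum of squared deviations from the mean: 1145.7143
Step 3: Population variance = 1145.7143 / 7 = 163.6735
Step 4: Standard deviation = sqrt(163.6735) = 12.7935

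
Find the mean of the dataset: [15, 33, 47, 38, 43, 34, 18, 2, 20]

27.7778

Step 1: Sum all values: 15 + 33 + 47 + 38 + 43 + 34 + 18 + 2 + 20 = 250
Step 2: Count the number of values: n = 9
Step 3: Mean = sum / n = 250 / 9 = 27.7778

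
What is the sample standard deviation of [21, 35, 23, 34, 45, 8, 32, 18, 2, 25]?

12.9619

Step 1: Compute the mean: 24.3
Step 2: Sum of squared deviations from the mean: 1512.1
Step 3: Sample variance = 1512.1 / 9 = 168.0111
Step 4: Standard deviation = sqrt(168.0111) = 12.9619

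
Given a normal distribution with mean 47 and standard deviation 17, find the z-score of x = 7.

-2.3529

Step 1: Recall the z-score formula: z = (x - mu) / sigma
Step 2: Substitute values: z = (7 - 47) / 17
Step 3: z = -40 / 17 = -2.3529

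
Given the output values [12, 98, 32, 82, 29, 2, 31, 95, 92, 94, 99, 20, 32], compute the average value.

55.2308

Step 1: Sum all values: 12 + 98 + 32 + 82 + 29 + 2 + 31 + 95 + 92 + 94 + 99 + 20 + 32 = 718
Step 2: Count the number of values: n = 13
Step 3: Mean = sum / n = 718 / 13 = 55.2308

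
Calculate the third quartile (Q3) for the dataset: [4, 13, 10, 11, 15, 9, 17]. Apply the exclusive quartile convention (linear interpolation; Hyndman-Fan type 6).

15

Step 1: Sort the data: [4, 9, 10, 11, 13, 15, 17]
Step 2: n = 7
Step 3: Using the exclusive quartile method:
  Q1 = 9
  Q2 (median) = 11
  Q3 = 15
  IQR = Q3 - Q1 = 15 - 9 = 6
Step 4: Q3 = 15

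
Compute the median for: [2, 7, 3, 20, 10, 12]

8.5

Step 1: Sort the data in ascending order: [2, 3, 7, 10, 12, 20]
Step 2: The number of values is n = 6.
Step 3: Since n is even, the median is the average of positions 3 and 4:
  Median = (7 + 10) / 2 = 8.5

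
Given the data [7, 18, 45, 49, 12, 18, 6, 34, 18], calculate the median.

18

Step 1: Sort the data in ascending order: [6, 7, 12, 18, 18, 18, 34, 45, 49]
Step 2: The number of values is n = 9.
Step 3: Since n is odd, the median is the middle value at position 5: 18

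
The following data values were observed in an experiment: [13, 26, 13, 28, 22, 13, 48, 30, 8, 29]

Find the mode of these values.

13

Step 1: Count the frequency of each value:
  8: appears 1 time(s)
  13: appears 3 time(s)
  22: appears 1 time(s)
  26: appears 1 time(s)
  28: appears 1 time(s)
  29: appears 1 time(s)
  30: appears 1 time(s)
  48: appears 1 time(s)
Step 2: The value 13 appears most frequently (3 times).
Step 3: Mode = 13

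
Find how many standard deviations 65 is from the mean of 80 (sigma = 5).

-3

Step 1: Recall the z-score formula: z = (x - mu) / sigma
Step 2: Substitute values: z = (65 - 80) / 5
Step 3: z = -15 / 5 = -3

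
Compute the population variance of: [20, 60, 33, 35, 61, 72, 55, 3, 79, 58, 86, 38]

558.1667

Step 1: Compute the mean: (20 + 60 + 33 + 35 + 61 + 72 + 55 + 3 + 79 + 58 + 86 + 38) / 12 = 50
Step 2: Compute squared deviations from the mean:
  (20 - 50)^2 = 900
  (60 - 50)^2 = 100
  (33 - 50)^2 = 289
  (35 - 50)^2 = 225
  (61 - 50)^2 = 121
  (72 - 50)^2 = 484
  (55 - 50)^2 = 25
  (3 - 50)^2 = 2209
  (79 - 50)^2 = 841
  (58 - 50)^2 = 64
  (86 - 50)^2 = 1296
  (38 - 50)^2 = 144
Step 3: Sum of squared deviations = 6698
Step 4: Population variance = 6698 / 12 = 558.1667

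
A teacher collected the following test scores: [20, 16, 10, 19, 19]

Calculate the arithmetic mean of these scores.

16.8

Step 1: Sum all values: 20 + 16 + 10 + 19 + 19 = 84
Step 2: Count the number of values: n = 5
Step 3: Mean = sum / n = 84 / 5 = 16.8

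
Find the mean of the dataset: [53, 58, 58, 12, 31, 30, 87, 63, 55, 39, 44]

48.1818

Step 1: Sum all values: 53 + 58 + 58 + 12 + 31 + 30 + 87 + 63 + 55 + 39 + 44 = 530
Step 2: Count the number of values: n = 11
Step 3: Mean = sum / n = 530 / 11 = 48.1818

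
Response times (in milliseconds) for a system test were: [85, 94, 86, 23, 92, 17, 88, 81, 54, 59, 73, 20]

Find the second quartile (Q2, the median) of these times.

77

Step 1: Sort the data: [17, 20, 23, 54, 59, 73, 81, 85, 86, 88, 92, 94]
Step 2: n = 12
Step 3: Q2 is the median. Since n is even, it is the average of the values at positions 6 and 7:
  Q2 = (73 + 81) / 2 = 77
Step 4: Q2 = 77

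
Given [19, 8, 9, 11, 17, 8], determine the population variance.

19.3333

Step 1: Compute the mean: (19 + 8 + 9 + 11 + 17 + 8) / 6 = 12
Step 2: Compute squared deviations from the mean:
  (19 - 12)^2 = 49
  (8 - 12)^2 = 16
  (9 - 12)^2 = 9
  (11 - 12)^2 = 1
  (17 - 12)^2 = 25
  (8 - 12)^2 = 16
Step 3: Sum of squared deviations = 116
Step 4: Population variance = 116 / 6 = 19.3333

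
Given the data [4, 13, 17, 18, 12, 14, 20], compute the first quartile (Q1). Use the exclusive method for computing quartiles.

12

Step 1: Sort the data: [4, 12, 13, 14, 17, 18, 20]
Step 2: n = 7
Step 3: Using the exclusive quartile method:
  Q1 = 12
  Q2 (median) = 14
  Q3 = 18
  IQR = Q3 - Q1 = 18 - 12 = 6
Step 4: Q1 = 12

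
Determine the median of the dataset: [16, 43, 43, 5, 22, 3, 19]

19

Step 1: Sort the data in ascending order: [3, 5, 16, 19, 22, 43, 43]
Step 2: The number of values is n = 7.
Step 3: Since n is odd, the median is the middle value at position 4: 19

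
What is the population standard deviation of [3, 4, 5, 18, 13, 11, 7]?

5.091

Step 1: Compute the mean: 8.7143
Step 2: Sum of squared deviations from the mean: 181.4286
Step 3: Population variance = 181.4286 / 7 = 25.9184
Step 4: Standard deviation = sqrt(25.9184) = 5.091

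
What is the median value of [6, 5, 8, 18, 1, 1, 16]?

6

Step 1: Sort the data in ascending order: [1, 1, 5, 6, 8, 16, 18]
Step 2: The number of values is n = 7.
Step 3: Since n is odd, the median is the middle value at position 4: 6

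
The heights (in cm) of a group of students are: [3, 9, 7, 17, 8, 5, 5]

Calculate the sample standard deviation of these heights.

4.5722

Step 1: Compute the mean: 7.7143
Step 2: Sum of squared deviations from the mean: 125.4286
Step 3: Sample variance = 125.4286 / 6 = 20.9048
Step 4: Standard deviation = sqrt(20.9048) = 4.5722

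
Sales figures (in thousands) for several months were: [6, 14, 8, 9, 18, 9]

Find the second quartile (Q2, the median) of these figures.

9

Step 1: Sort the data: [6, 8, 9, 9, 14, 18]
Step 2: n = 6
Step 3: Q2 is the median. Since n is even, it is the average of the values at positions 3 and 4:
  Q2 = (9 + 9) / 2 = 9
Step 4: Q2 = 9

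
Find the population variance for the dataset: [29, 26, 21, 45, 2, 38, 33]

163.3469

Step 1: Compute the mean: (29 + 26 + 21 + 45 + 2 + 38 + 33) / 7 = 27.7143
Step 2: Compute squared deviations from the mean:
  (29 - 27.7143)^2 = 1.6531
  (26 - 27.7143)^2 = 2.9388
  (21 - 27.7143)^2 = 45.0816
  (45 - 27.7143)^2 = 298.7959
  (2 - 27.7143)^2 = 661.2245
  (38 - 27.7143)^2 = 105.7959
  (33 - 27.7143)^2 = 27.9388
Step 3: Sum of squared deviations = 1143.4286
Step 4: Population variance = 1143.4286 / 7 = 163.3469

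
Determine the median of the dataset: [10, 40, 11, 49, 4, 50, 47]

40

Step 1: Sort the data in ascending order: [4, 10, 11, 40, 47, 49, 50]
Step 2: The number of values is n = 7.
Step 3: Since n is odd, the median is the middle value at position 4: 40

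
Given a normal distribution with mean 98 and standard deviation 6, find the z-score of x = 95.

-0.5

Step 1: Recall the z-score formula: z = (x - mu) / sigma
Step 2: Substitute values: z = (95 - 98) / 6
Step 3: z = -3 / 6 = -0.5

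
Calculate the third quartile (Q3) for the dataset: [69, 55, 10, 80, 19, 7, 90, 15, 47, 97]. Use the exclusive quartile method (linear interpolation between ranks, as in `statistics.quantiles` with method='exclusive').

82.5

Step 1: Sort the data: [7, 10, 15, 19, 47, 55, 69, 80, 90, 97]
Step 2: n = 10
Step 3: Using the exclusive quartile method:
  Q1 = 13.75
  Q2 (median) = 51
  Q3 = 82.5
  IQR = Q3 - Q1 = 82.5 - 13.75 = 68.75
Step 4: Q3 = 82.5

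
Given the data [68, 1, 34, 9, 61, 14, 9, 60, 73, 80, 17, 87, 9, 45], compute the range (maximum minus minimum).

86

Step 1: Identify the maximum value: max = 87
Step 2: Identify the minimum value: min = 1
Step 3: Range = max - min = 87 - 1 = 86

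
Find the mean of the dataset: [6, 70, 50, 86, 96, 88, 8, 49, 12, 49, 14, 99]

52.25

Step 1: Sum all values: 6 + 70 + 50 + 86 + 96 + 88 + 8 + 49 + 12 + 49 + 14 + 99 = 627
Step 2: Count the number of values: n = 12
Step 3: Mean = sum / n = 627 / 12 = 52.25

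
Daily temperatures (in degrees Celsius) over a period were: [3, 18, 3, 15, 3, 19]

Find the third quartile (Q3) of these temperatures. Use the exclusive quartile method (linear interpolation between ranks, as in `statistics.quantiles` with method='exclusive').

18.25

Step 1: Sort the data: [3, 3, 3, 15, 18, 19]
Step 2: n = 6
Step 3: Using the exclusive quartile method:
  Q1 = 3
  Q2 (median) = 9
  Q3 = 18.25
  IQR = Q3 - Q1 = 18.25 - 3 = 15.25
Step 4: Q3 = 18.25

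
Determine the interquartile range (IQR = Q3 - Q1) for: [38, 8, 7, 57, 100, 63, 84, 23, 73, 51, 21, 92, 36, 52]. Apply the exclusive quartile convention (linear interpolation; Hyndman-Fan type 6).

53.25

Step 1: Sort the data: [7, 8, 21, 23, 36, 38, 51, 52, 57, 63, 73, 84, 92, 100]
Step 2: n = 14
Step 3: Using the exclusive quartile method:
  Q1 = 22.5
  Q2 (median) = 51.5
  Q3 = 75.75
  IQR = Q3 - Q1 = 75.75 - 22.5 = 53.25
Step 4: IQR = 53.25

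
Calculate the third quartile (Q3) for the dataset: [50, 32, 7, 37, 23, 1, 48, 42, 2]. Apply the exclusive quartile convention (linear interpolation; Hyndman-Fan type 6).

45

Step 1: Sort the data: [1, 2, 7, 23, 32, 37, 42, 48, 50]
Step 2: n = 9
Step 3: Using the exclusive quartile method:
  Q1 = 4.5
  Q2 (median) = 32
  Q3 = 45
  IQR = Q3 - Q1 = 45 - 4.5 = 40.5
Step 4: Q3 = 45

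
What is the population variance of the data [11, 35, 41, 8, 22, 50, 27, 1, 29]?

230.0988

Step 1: Compute the mean: (11 + 35 + 41 + 8 + 22 + 50 + 27 + 1 + 29) / 9 = 24.8889
Step 2: Compute squared deviations from the mean:
  (11 - 24.8889)^2 = 192.9012
  (35 - 24.8889)^2 = 102.2346
  (41 - 24.8889)^2 = 259.5679
  (8 - 24.8889)^2 = 285.2346
  (22 - 24.8889)^2 = 8.3457
  (50 - 24.8889)^2 = 630.5679
  (27 - 24.8889)^2 = 4.4568
  (1 - 24.8889)^2 = 570.679
  (29 - 24.8889)^2 = 16.9012
Step 3: Sum of squared deviations = 2070.8889
Step 4: Population variance = 2070.8889 / 9 = 230.0988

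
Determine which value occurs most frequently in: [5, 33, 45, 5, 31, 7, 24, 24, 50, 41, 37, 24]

24

Step 1: Count the frequency of each value:
  5: appears 2 time(s)
  7: appears 1 time(s)
  24: appears 3 time(s)
  31: appears 1 time(s)
  33: appears 1 time(s)
  37: appears 1 time(s)
  41: appears 1 time(s)
  45: appears 1 time(s)
  50: appears 1 time(s)
Step 2: The value 24 appears most frequently (3 times).
Step 3: Mode = 24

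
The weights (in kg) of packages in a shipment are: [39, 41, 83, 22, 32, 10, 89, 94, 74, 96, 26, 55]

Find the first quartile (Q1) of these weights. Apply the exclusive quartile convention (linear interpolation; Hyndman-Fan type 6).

27.5

Step 1: Sort the data: [10, 22, 26, 32, 39, 41, 55, 74, 83, 89, 94, 96]
Step 2: n = 12
Step 3: Using the exclusive quartile method:
  Q1 = 27.5
  Q2 (median) = 48
  Q3 = 87.5
  IQR = Q3 - Q1 = 87.5 - 27.5 = 60
Step 4: Q1 = 27.5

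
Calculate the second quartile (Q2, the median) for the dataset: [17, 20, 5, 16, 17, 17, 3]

17

Step 1: Sort the data: [3, 5, 16, 17, 17, 17, 20]
Step 2: n = 7
Step 3: Q2 is the median. Since n is odd, it is the middle value at position 4: 17
Step 4: Q2 = 17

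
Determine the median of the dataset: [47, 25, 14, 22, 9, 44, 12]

22

Step 1: Sort the data in ascending order: [9, 12, 14, 22, 25, 44, 47]
Step 2: The number of values is n = 7.
Step 3: Since n is odd, the median is the middle value at position 4: 22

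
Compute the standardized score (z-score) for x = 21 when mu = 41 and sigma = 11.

-1.8182

Step 1: Recall the z-score formula: z = (x - mu) / sigma
Step 2: Substitute values: z = (21 - 41) / 11
Step 3: z = -20 / 11 = -1.8182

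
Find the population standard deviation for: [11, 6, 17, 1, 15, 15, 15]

5.4473

Step 1: Compute the mean: 11.4286
Step 2: Sum of squared deviations from the mean: 207.7143
Step 3: Population variance = 207.7143 / 7 = 29.6735
Step 4: Standard deviation = sqrt(29.6735) = 5.4473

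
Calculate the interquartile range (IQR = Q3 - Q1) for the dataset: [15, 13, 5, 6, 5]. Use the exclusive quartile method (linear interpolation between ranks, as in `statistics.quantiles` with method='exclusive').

9

Step 1: Sort the data: [5, 5, 6, 13, 15]
Step 2: n = 5
Step 3: Using the exclusive quartile method:
  Q1 = 5
  Q2 (median) = 6
  Q3 = 14
  IQR = Q3 - Q1 = 14 - 5 = 9
Step 4: IQR = 9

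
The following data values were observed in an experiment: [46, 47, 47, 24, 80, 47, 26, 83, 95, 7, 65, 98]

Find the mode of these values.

47

Step 1: Count the frequency of each value:
  7: appears 1 time(s)
  24: appears 1 time(s)
  26: appears 1 time(s)
  46: appears 1 time(s)
  47: appears 3 time(s)
  65: appears 1 time(s)
  80: appears 1 time(s)
  83: appears 1 time(s)
  95: appears 1 time(s)
  98: appears 1 time(s)
Step 2: The value 47 appears most frequently (3 times).
Step 3: Mode = 47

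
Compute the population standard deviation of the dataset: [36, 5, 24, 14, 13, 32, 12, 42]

12.4172

Step 1: Compute the mean: 22.25
Step 2: Sum of squared deviations from the mean: 1233.5
Step 3: Population variance = 1233.5 / 8 = 154.1875
Step 4: Standard deviation = sqrt(154.1875) = 12.4172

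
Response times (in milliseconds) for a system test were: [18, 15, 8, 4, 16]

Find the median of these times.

15

Step 1: Sort the data in ascending order: [4, 8, 15, 16, 18]
Step 2: The number of values is n = 5.
Step 3: Since n is odd, the median is the middle value at position 3: 15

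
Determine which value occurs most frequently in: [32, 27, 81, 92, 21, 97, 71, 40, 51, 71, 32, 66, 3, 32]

32

Step 1: Count the frequency of each value:
  3: appears 1 time(s)
  21: appears 1 time(s)
  27: appears 1 time(s)
  32: appears 3 time(s)
  40: appears 1 time(s)
  51: appears 1 time(s)
  66: appears 1 time(s)
  71: appears 2 time(s)
  81: appears 1 time(s)
  92: appears 1 time(s)
  97: appears 1 time(s)
Step 2: The value 32 appears most frequently (3 times).
Step 3: Mode = 32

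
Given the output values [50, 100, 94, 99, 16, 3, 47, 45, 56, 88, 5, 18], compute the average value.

51.75

Step 1: Sum all values: 50 + 100 + 94 + 99 + 16 + 3 + 47 + 45 + 56 + 88 + 5 + 18 = 621
Step 2: Count the number of values: n = 12
Step 3: Mean = sum / n = 621 / 12 = 51.75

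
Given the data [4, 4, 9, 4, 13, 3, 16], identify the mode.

4

Step 1: Count the frequency of each value:
  3: appears 1 time(s)
  4: appears 3 time(s)
  9: appears 1 time(s)
  13: appears 1 time(s)
  16: appears 1 time(s)
Step 2: The value 4 appears most frequently (3 times).
Step 3: Mode = 4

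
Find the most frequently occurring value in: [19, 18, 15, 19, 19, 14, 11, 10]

19

Step 1: Count the frequency of each value:
  10: appears 1 time(s)
  11: appears 1 time(s)
  14: appears 1 time(s)
  15: appears 1 time(s)
  18: appears 1 time(s)
  19: appears 3 time(s)
Step 2: The value 19 appears most frequently (3 times).
Step 3: Mode = 19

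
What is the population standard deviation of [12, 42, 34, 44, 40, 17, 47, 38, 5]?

14.5983

Step 1: Compute the mean: 31
Step 2: Sum of squared deviations from the mean: 1918
Step 3: Population variance = 1918 / 9 = 213.1111
Step 4: Standard deviation = sqrt(213.1111) = 14.5983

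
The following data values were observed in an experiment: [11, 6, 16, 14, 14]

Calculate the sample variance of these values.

15.2

Step 1: Compute the mean: (11 + 6 + 16 + 14 + 14) / 5 = 12.2
Step 2: Compute squared deviations from the mean:
  (11 - 12.2)^2 = 1.44
  (6 - 12.2)^2 = 38.44
  (16 - 12.2)^2 = 14.44
  (14 - 12.2)^2 = 3.24
  (14 - 12.2)^2 = 3.24
Step 3: Sum of squared deviations = 60.8
Step 4: Sample variance = 60.8 / 4 = 15.2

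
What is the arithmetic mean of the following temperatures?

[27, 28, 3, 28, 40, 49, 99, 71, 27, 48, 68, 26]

42.8333

Step 1: Sum all values: 27 + 28 + 3 + 28 + 40 + 49 + 99 + 71 + 27 + 48 + 68 + 26 = 514
Step 2: Count the number of values: n = 12
Step 3: Mean = sum / n = 514 / 12 = 42.8333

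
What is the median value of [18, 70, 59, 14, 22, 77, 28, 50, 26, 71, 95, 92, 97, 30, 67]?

59

Step 1: Sort the data in ascending order: [14, 18, 22, 26, 28, 30, 50, 59, 67, 70, 71, 77, 92, 95, 97]
Step 2: The number of values is n = 15.
Step 3: Since n is odd, the median is the middle value at position 8: 59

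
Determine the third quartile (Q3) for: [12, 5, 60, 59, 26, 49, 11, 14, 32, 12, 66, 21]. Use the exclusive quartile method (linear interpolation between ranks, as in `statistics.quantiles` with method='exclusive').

56.5

Step 1: Sort the data: [5, 11, 12, 12, 14, 21, 26, 32, 49, 59, 60, 66]
Step 2: n = 12
Step 3: Using the exclusive quartile method:
  Q1 = 12
  Q2 (median) = 23.5
  Q3 = 56.5
  IQR = Q3 - Q1 = 56.5 - 12 = 44.5
Step 4: Q3 = 56.5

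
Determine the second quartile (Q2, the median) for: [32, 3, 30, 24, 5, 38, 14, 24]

24

Step 1: Sort the data: [3, 5, 14, 24, 24, 30, 32, 38]
Step 2: n = 8
Step 3: Q2 is the median. Since n is even, it is the average of the values at positions 4 and 5:
  Q2 = (24 + 24) / 2 = 24
Step 4: Q2 = 24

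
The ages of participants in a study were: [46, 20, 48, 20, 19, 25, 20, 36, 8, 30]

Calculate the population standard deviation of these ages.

12.1145

Step 1: Compute the mean: 27.2
Step 2: Sum of squared deviations from the mean: 1467.6
Step 3: Population variance = 1467.6 / 10 = 146.76
Step 4: Standard deviation = sqrt(146.76) = 12.1145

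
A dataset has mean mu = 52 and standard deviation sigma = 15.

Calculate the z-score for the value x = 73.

1.4

Step 1: Recall the z-score formula: z = (x - mu) / sigma
Step 2: Substitute values: z = (73 - 52) / 15
Step 3: z = 21 / 15 = 1.4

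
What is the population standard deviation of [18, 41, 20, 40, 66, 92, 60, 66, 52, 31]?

21.9691

Step 1: Compute the mean: 48.6
Step 2: Sum of squared deviations from the mean: 4826.4
Step 3: Population variance = 4826.4 / 10 = 482.64
Step 4: Standard deviation = sqrt(482.64) = 21.9691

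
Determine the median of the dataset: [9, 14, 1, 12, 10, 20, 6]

10

Step 1: Sort the data in ascending order: [1, 6, 9, 10, 12, 14, 20]
Step 2: The number of values is n = 7.
Step 3: Since n is odd, the median is the middle value at position 4: 10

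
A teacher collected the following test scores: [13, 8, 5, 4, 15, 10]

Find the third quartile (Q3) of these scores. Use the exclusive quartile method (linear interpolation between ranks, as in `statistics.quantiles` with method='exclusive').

13.5

Step 1: Sort the data: [4, 5, 8, 10, 13, 15]
Step 2: n = 6
Step 3: Using the exclusive quartile method:
  Q1 = 4.75
  Q2 (median) = 9
  Q3 = 13.5
  IQR = Q3 - Q1 = 13.5 - 4.75 = 8.75
Step 4: Q3 = 13.5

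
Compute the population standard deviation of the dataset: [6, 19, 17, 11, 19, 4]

6.0736

Step 1: Compute the mean: 12.6667
Step 2: Sum of squared deviations from the mean: 221.3333
Step 3: Population variance = 221.3333 / 6 = 36.8889
Step 4: Standard deviation = sqrt(36.8889) = 6.0736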